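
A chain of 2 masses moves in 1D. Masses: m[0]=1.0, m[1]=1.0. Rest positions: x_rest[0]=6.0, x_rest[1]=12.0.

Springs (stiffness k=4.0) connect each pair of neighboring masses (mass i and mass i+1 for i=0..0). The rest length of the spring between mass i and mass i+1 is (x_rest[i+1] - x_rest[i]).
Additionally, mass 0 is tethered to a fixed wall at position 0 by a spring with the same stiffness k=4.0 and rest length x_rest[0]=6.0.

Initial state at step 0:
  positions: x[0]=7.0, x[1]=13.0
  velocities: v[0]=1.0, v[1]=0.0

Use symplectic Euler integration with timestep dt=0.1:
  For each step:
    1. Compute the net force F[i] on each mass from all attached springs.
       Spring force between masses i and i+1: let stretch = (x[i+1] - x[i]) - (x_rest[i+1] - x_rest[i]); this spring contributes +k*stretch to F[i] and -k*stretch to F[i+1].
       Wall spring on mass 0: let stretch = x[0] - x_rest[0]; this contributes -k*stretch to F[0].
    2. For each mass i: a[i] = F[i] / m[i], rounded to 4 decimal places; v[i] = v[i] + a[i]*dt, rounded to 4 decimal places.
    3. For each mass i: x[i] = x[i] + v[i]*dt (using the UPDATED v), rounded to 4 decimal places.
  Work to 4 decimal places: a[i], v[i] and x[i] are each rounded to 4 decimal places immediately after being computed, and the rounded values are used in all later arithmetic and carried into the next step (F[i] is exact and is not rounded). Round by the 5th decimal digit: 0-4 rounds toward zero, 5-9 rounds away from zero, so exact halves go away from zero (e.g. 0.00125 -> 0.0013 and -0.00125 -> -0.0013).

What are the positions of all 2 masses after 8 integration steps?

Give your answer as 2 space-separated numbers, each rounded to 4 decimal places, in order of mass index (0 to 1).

Answer: 6.4037 12.9739

Derivation:
Step 0: x=[7.0000 13.0000] v=[1.0000 0.0000]
Step 1: x=[7.0600 13.0000] v=[0.6000 0.0000]
Step 2: x=[7.0752 13.0024] v=[0.1520 0.0240]
Step 3: x=[7.0445 13.0077] v=[-0.3072 0.0531]
Step 4: x=[6.9705 13.0145] v=[-0.7397 0.0678]
Step 5: x=[6.8595 13.0195] v=[-1.1103 0.0502]
Step 6: x=[6.7205 13.0181] v=[-1.3901 -0.0138]
Step 7: x=[6.5646 13.0048] v=[-1.5593 -0.1328]
Step 8: x=[6.4037 12.9739] v=[-1.6091 -0.3089]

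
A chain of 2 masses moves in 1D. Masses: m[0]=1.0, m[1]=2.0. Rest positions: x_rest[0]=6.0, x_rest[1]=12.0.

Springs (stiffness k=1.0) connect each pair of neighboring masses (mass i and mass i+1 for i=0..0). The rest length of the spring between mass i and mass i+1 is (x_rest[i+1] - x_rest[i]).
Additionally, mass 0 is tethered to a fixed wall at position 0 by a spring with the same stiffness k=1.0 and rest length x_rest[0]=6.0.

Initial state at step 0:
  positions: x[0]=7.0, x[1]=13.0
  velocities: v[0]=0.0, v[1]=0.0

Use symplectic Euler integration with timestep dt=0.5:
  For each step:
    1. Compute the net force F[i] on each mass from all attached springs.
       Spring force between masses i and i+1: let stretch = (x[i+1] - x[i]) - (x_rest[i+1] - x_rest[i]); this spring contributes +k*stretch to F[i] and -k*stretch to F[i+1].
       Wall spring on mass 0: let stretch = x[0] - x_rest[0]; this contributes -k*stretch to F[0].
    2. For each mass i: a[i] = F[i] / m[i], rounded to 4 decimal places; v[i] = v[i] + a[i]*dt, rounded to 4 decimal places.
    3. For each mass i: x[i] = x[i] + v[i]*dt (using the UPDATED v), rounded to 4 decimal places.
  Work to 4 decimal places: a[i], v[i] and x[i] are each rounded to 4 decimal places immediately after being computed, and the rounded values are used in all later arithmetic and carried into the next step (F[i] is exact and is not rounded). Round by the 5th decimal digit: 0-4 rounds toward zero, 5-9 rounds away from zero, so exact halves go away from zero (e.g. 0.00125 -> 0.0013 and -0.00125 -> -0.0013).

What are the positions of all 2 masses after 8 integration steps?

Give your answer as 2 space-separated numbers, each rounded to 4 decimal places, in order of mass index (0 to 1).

Answer: 6.1337 11.4320

Derivation:
Step 0: x=[7.0000 13.0000] v=[0.0000 0.0000]
Step 1: x=[6.7500 13.0000] v=[-0.5000 0.0000]
Step 2: x=[6.3750 12.9688] v=[-0.7500 -0.0625]
Step 3: x=[6.0547 12.8633] v=[-0.6406 -0.2110]
Step 4: x=[5.9229 12.6567] v=[-0.2637 -0.4132]
Step 5: x=[5.9938 12.3584] v=[0.1418 -0.5967]
Step 6: x=[6.1574 12.0145] v=[0.3272 -0.6879]
Step 7: x=[6.2460 11.6884] v=[0.1771 -0.6522]
Step 8: x=[6.1337 11.4320] v=[-0.2247 -0.5128]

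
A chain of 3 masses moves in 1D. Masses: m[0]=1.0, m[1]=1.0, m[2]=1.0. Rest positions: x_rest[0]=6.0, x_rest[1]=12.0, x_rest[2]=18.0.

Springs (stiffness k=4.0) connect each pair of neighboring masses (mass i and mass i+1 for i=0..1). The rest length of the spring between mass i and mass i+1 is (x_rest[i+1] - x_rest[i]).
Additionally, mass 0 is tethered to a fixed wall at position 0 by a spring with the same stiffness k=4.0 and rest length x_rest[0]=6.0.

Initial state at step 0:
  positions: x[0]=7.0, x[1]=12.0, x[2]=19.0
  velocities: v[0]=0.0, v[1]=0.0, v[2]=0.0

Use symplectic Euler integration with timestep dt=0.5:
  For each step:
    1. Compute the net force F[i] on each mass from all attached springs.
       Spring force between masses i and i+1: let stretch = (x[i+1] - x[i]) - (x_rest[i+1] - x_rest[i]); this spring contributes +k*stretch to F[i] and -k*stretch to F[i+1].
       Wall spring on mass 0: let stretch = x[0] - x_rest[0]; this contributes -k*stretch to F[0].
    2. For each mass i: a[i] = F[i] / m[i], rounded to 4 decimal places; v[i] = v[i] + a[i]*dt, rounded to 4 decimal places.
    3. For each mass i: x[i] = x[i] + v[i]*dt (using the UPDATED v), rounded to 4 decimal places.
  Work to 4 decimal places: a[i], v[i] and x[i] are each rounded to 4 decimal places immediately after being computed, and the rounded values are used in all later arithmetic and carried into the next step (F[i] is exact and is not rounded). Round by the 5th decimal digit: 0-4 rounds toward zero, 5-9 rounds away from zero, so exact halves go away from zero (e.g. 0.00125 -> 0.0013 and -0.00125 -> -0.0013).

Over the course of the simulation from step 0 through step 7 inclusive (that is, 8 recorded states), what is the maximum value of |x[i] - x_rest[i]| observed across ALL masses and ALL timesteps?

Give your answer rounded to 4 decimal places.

Step 0: x=[7.0000 12.0000 19.0000] v=[0.0000 0.0000 0.0000]
Step 1: x=[5.0000 14.0000 18.0000] v=[-4.0000 4.0000 -2.0000]
Step 2: x=[7.0000 11.0000 19.0000] v=[4.0000 -6.0000 2.0000]
Step 3: x=[6.0000 12.0000 18.0000] v=[-2.0000 2.0000 -2.0000]
Step 4: x=[5.0000 13.0000 17.0000] v=[-2.0000 2.0000 -2.0000]
Step 5: x=[7.0000 10.0000 18.0000] v=[4.0000 -6.0000 2.0000]
Step 6: x=[5.0000 12.0000 17.0000] v=[-4.0000 4.0000 -2.0000]
Step 7: x=[5.0000 12.0000 17.0000] v=[0.0000 0.0000 0.0000]
Max displacement = 2.0000

Answer: 2.0000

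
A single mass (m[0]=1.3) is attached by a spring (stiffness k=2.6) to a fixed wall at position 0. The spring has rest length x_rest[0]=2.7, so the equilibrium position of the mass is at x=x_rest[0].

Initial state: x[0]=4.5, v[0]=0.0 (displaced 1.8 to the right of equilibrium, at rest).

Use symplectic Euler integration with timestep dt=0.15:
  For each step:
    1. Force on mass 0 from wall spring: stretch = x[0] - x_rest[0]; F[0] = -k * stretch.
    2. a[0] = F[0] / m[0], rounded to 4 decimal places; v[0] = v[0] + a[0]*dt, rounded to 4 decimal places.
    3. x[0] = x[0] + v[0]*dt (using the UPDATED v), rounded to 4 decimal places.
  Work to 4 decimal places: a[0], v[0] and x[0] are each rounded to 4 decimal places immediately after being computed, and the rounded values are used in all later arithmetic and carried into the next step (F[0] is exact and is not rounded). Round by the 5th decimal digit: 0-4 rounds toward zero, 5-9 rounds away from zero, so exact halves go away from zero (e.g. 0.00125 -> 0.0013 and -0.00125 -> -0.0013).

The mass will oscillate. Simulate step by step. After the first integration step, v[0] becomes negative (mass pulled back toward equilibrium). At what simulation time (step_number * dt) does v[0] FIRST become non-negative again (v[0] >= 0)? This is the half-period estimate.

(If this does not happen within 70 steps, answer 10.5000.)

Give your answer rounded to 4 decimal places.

Step 0: x=[4.5000] v=[0.0000]
Step 1: x=[4.4190] v=[-0.5400]
Step 2: x=[4.2606] v=[-1.0557]
Step 3: x=[4.0320] v=[-1.5239]
Step 4: x=[3.7435] v=[-1.9235]
Step 5: x=[3.4080] v=[-2.2366]
Step 6: x=[3.0407] v=[-2.4490]
Step 7: x=[2.6580] v=[-2.5512]
Step 8: x=[2.2772] v=[-2.5386]
Step 9: x=[1.9154] v=[-2.4118]
Step 10: x=[1.5889] v=[-2.1764]
Step 11: x=[1.3124] v=[-1.8431]
Step 12: x=[1.0984] v=[-1.4268]
Step 13: x=[0.9565] v=[-0.9463]
Step 14: x=[0.8930] v=[-0.4233]
Step 15: x=[0.9108] v=[0.1188]
First v>=0 after going negative at step 15, time=2.2500

Answer: 2.2500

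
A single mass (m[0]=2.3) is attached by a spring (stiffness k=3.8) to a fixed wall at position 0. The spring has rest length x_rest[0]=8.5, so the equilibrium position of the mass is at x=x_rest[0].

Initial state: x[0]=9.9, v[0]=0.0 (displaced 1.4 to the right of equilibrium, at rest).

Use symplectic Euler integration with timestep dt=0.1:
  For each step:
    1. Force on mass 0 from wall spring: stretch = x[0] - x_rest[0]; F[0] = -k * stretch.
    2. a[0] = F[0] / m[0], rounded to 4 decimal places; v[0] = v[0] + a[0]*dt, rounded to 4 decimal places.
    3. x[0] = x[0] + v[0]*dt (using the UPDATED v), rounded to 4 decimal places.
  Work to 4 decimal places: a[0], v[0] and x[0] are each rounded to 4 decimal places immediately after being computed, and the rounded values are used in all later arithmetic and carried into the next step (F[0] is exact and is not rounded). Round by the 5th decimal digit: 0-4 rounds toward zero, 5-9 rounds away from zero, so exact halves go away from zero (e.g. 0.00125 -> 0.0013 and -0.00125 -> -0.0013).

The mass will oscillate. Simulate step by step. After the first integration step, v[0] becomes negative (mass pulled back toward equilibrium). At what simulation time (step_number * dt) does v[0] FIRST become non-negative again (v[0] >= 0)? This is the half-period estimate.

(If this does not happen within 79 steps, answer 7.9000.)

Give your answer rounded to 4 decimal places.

Step 0: x=[9.9000] v=[0.0000]
Step 1: x=[9.8769] v=[-0.2313]
Step 2: x=[9.8310] v=[-0.4588]
Step 3: x=[9.7631] v=[-0.6787]
Step 4: x=[9.6744] v=[-0.8874]
Step 5: x=[9.5663] v=[-1.0814]
Step 6: x=[9.4405] v=[-1.2576]
Step 7: x=[9.2992] v=[-1.4130]
Step 8: x=[9.1447] v=[-1.5450]
Step 9: x=[8.9796] v=[-1.6515]
Step 10: x=[8.8065] v=[-1.7307]
Step 11: x=[8.6284] v=[-1.7813]
Step 12: x=[8.4482] v=[-1.8025]
Step 13: x=[8.2688] v=[-1.7939]
Step 14: x=[8.0932] v=[-1.7557]
Step 15: x=[7.9244] v=[-1.6885]
Step 16: x=[7.7651] v=[-1.5934]
Step 17: x=[7.6179] v=[-1.4720]
Step 18: x=[7.4853] v=[-1.3263]
Step 19: x=[7.3694] v=[-1.1587]
Step 20: x=[7.2722] v=[-0.9719]
Step 21: x=[7.1953] v=[-0.7691]
Step 22: x=[7.1400] v=[-0.5535]
Step 23: x=[7.1071] v=[-0.3288]
Step 24: x=[7.0972] v=[-0.0987]
Step 25: x=[7.1105] v=[0.1331]
First v>=0 after going negative at step 25, time=2.5000

Answer: 2.5000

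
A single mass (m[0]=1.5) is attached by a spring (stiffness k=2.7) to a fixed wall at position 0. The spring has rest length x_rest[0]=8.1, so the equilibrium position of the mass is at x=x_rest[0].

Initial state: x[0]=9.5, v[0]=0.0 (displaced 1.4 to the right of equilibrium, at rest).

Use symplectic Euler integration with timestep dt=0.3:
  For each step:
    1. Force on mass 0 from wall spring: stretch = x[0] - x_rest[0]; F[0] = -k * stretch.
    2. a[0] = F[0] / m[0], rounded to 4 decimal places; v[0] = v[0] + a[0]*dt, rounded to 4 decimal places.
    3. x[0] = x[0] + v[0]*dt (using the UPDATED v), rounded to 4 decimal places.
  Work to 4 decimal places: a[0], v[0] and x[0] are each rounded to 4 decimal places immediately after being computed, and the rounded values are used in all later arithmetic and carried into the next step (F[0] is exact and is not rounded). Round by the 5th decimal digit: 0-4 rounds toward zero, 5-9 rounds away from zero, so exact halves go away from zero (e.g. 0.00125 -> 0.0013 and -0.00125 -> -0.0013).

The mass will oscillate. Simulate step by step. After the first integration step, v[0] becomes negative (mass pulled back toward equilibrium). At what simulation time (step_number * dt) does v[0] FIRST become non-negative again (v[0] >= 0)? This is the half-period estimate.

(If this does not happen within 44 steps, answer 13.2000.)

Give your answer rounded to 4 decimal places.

Step 0: x=[9.5000] v=[0.0000]
Step 1: x=[9.2732] v=[-0.7560]
Step 2: x=[8.8564] v=[-1.3895]
Step 3: x=[8.3170] v=[-1.7980]
Step 4: x=[7.7424] v=[-1.9152]
Step 5: x=[7.2258] v=[-1.7221]
Step 6: x=[6.8508] v=[-1.2500]
Step 7: x=[6.6782] v=[-0.5754]
Step 8: x=[6.7359] v=[0.1924]
First v>=0 after going negative at step 8, time=2.4000

Answer: 2.4000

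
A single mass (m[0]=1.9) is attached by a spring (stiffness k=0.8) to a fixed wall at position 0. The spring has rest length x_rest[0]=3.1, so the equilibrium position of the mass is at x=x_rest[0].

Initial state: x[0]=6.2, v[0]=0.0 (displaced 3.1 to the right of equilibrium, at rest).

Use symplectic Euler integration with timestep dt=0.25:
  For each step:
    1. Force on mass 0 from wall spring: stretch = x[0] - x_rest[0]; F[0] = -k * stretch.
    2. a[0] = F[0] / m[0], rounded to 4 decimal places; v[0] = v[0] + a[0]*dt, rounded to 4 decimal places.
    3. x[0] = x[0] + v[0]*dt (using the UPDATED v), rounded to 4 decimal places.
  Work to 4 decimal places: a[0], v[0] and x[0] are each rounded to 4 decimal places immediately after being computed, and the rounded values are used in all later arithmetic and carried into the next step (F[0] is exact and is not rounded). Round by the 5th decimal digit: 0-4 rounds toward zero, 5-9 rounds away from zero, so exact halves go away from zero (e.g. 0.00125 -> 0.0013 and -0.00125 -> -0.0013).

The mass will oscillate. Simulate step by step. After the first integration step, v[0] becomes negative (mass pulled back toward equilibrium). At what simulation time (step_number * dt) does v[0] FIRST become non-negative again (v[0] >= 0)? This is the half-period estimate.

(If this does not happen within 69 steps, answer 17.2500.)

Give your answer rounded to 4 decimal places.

Answer: 5.0000

Derivation:
Step 0: x=[6.2000] v=[0.0000]
Step 1: x=[6.1184] v=[-0.3263]
Step 2: x=[5.9574] v=[-0.6440]
Step 3: x=[5.7212] v=[-0.9448]
Step 4: x=[5.4160] v=[-1.2207]
Step 5: x=[5.0499] v=[-1.4645]
Step 6: x=[4.6325] v=[-1.6698]
Step 7: x=[4.1747] v=[-1.8311]
Step 8: x=[3.6887] v=[-1.9442]
Step 9: x=[3.1872] v=[-2.0062]
Step 10: x=[2.6834] v=[-2.0154]
Step 11: x=[2.1905] v=[-1.9716]
Step 12: x=[1.7215] v=[-1.8759]
Step 13: x=[1.2888] v=[-1.7308]
Step 14: x=[0.9038] v=[-1.5402]
Step 15: x=[0.5766] v=[-1.3090]
Step 16: x=[0.3158] v=[-1.0434]
Step 17: x=[0.1282] v=[-0.7503]
Step 18: x=[0.0188] v=[-0.4375]
Step 19: x=[-0.0095] v=[-0.1132]
Step 20: x=[0.0440] v=[0.2141]
First v>=0 after going negative at step 20, time=5.0000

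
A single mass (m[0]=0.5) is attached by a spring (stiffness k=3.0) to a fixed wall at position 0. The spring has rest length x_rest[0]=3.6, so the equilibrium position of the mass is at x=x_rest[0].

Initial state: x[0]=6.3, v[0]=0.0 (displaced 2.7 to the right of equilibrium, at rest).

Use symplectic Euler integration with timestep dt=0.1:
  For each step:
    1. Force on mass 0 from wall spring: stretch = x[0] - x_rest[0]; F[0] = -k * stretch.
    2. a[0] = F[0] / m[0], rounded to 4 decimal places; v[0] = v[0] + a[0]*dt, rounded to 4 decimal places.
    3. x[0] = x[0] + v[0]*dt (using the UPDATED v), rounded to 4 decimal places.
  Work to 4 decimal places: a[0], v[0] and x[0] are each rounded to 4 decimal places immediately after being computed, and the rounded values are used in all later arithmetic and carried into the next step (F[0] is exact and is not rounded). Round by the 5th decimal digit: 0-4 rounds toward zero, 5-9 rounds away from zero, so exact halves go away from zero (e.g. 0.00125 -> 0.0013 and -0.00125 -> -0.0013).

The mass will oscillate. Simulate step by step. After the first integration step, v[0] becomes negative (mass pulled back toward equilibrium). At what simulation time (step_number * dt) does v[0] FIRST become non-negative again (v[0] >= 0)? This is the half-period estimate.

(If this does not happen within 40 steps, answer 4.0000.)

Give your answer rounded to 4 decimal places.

Answer: 1.3000

Derivation:
Step 0: x=[6.3000] v=[0.0000]
Step 1: x=[6.1380] v=[-1.6200]
Step 2: x=[5.8237] v=[-3.1428]
Step 3: x=[5.3760] v=[-4.4770]
Step 4: x=[4.8217] v=[-5.5426]
Step 5: x=[4.1941] v=[-6.2756]
Step 6: x=[3.5309] v=[-6.6321]
Step 7: x=[2.8718] v=[-6.5906]
Step 8: x=[2.2564] v=[-6.1537]
Step 9: x=[1.7217] v=[-5.3475]
Step 10: x=[1.2997] v=[-4.2205]
Step 11: x=[1.0157] v=[-2.8403]
Step 12: x=[0.8867] v=[-1.2897]
Step 13: x=[0.9205] v=[0.3383]
First v>=0 after going negative at step 13, time=1.3000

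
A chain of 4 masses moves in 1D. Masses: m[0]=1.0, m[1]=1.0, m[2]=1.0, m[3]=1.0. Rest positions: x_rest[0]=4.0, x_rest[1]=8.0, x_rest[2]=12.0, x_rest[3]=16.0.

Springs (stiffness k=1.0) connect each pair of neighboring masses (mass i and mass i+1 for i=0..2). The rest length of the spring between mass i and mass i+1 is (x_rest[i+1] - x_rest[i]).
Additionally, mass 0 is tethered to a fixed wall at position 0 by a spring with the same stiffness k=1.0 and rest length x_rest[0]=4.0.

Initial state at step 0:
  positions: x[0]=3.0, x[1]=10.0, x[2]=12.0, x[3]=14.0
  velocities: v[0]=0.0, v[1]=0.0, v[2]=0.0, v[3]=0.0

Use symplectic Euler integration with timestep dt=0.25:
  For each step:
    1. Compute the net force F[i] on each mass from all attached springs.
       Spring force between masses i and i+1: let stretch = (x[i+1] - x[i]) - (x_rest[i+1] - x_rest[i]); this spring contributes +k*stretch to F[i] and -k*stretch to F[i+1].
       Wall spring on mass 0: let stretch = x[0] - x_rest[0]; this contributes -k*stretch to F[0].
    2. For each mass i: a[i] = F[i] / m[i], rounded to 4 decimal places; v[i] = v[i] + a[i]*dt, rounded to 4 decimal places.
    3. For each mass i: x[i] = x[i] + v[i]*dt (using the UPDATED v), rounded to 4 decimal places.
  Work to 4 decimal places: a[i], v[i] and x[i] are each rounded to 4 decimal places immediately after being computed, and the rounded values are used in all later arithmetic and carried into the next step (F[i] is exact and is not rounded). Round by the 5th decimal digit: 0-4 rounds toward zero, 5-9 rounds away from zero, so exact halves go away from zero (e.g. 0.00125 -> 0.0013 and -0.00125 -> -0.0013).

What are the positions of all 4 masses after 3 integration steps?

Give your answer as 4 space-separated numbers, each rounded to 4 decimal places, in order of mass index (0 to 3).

Answer: 4.2559 8.3877 11.9458 14.7107

Derivation:
Step 0: x=[3.0000 10.0000 12.0000 14.0000] v=[0.0000 0.0000 0.0000 0.0000]
Step 1: x=[3.2500 9.6875 12.0000 14.1250] v=[1.0000 -1.2500 0.0000 0.5000]
Step 2: x=[3.6992 9.1172 11.9883 14.3672] v=[1.7969 -2.2813 -0.0469 0.9688]
Step 3: x=[4.2559 8.3877 11.9458 14.7107] v=[2.2266 -2.9180 -0.1700 1.3741]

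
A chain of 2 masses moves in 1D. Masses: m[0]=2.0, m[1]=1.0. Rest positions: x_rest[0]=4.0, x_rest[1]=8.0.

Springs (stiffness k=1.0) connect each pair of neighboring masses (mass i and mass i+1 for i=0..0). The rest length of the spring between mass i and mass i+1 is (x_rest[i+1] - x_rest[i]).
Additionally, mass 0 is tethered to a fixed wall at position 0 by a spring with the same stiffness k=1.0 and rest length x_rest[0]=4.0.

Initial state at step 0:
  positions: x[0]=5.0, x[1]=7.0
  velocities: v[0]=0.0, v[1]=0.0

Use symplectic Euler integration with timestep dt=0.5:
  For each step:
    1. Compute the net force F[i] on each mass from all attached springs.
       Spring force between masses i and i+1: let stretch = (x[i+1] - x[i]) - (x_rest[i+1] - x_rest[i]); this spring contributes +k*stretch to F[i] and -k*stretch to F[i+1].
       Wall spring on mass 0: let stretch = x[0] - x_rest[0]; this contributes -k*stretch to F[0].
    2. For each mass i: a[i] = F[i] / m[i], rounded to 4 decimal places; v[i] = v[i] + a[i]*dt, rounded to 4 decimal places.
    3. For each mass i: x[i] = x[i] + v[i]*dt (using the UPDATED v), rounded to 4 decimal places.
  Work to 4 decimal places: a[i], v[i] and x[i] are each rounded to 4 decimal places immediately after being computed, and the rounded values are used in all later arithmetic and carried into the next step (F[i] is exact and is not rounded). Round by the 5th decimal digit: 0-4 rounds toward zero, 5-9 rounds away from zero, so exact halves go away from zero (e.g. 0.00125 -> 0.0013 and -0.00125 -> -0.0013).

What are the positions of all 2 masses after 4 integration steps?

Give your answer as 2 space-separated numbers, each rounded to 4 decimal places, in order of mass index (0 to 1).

Step 0: x=[5.0000 7.0000] v=[0.0000 0.0000]
Step 1: x=[4.6250 7.5000] v=[-0.7500 1.0000]
Step 2: x=[4.0313 8.2813] v=[-1.1875 1.5625]
Step 3: x=[3.4649 9.0001] v=[-1.1328 1.4375]
Step 4: x=[3.1573 9.3351] v=[-0.6152 0.6699]

Answer: 3.1573 9.3351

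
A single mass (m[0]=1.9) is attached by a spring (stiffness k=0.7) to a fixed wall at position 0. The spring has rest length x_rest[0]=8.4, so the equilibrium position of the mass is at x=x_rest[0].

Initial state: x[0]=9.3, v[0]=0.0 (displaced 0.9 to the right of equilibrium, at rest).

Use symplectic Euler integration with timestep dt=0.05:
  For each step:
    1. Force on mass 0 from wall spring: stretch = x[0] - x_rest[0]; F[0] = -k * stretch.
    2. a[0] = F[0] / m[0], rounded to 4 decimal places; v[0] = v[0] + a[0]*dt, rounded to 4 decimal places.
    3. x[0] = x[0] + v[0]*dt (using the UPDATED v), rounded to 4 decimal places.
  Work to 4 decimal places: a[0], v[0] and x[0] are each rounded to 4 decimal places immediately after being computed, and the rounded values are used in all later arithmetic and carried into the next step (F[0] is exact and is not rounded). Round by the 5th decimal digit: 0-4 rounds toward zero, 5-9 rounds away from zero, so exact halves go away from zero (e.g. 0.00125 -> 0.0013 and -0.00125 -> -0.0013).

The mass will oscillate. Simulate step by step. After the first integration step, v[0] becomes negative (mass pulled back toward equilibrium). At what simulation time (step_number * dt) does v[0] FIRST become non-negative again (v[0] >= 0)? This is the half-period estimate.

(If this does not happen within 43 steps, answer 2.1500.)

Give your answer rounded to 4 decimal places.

Step 0: x=[9.3000] v=[0.0000]
Step 1: x=[9.2992] v=[-0.0166]
Step 2: x=[9.2975] v=[-0.0332]
Step 3: x=[9.2950] v=[-0.0497]
Step 4: x=[9.2917] v=[-0.0662]
Step 5: x=[9.2876] v=[-0.0826]
Step 6: x=[9.2827] v=[-0.0990]
Step 7: x=[9.2769] v=[-0.1153]
Step 8: x=[9.2703] v=[-0.1315]
Step 9: x=[9.2629] v=[-0.1475]
Step 10: x=[9.2547] v=[-0.1634]
Step 11: x=[9.2457] v=[-0.1791]
Step 12: x=[9.2360] v=[-0.1947]
Step 13: x=[9.2255] v=[-0.2101]
Step 14: x=[9.2142] v=[-0.2253]
Step 15: x=[9.2022] v=[-0.2403]
Step 16: x=[9.1894] v=[-0.2551]
Step 17: x=[9.1759] v=[-0.2696]
Step 18: x=[9.1617] v=[-0.2839]
Step 19: x=[9.1468] v=[-0.2979]
Step 20: x=[9.1312] v=[-0.3117]
Step 21: x=[9.1149] v=[-0.3252]
Step 22: x=[9.0980] v=[-0.3384]
Step 23: x=[9.0804] v=[-0.3513]
Step 24: x=[9.0622] v=[-0.3638]
Step 25: x=[9.0434] v=[-0.3760]
Step 26: x=[9.0240] v=[-0.3879]
Step 27: x=[9.0040] v=[-0.3994]
Step 28: x=[8.9835] v=[-0.4105]
Step 29: x=[8.9624] v=[-0.4213]
Step 30: x=[8.9408] v=[-0.4317]
Step 31: x=[8.9187] v=[-0.4417]
Step 32: x=[8.8961] v=[-0.4513]
Step 33: x=[8.8731] v=[-0.4604]
Step 34: x=[8.8496] v=[-0.4691]
Step 35: x=[8.8257] v=[-0.4774]
Step 36: x=[8.8014] v=[-0.4852]
Step 37: x=[8.7768] v=[-0.4926]
Step 38: x=[8.7518] v=[-0.4995]
Step 39: x=[8.7265] v=[-0.5060]
Step 40: x=[8.7009] v=[-0.5120]
Step 41: x=[8.6750] v=[-0.5175]
Step 42: x=[8.6489] v=[-0.5226]
Step 43: x=[8.6225] v=[-0.5272]
v[0] did not become non-negative within 43 steps; using fallback time=2.1500

Answer: 2.1500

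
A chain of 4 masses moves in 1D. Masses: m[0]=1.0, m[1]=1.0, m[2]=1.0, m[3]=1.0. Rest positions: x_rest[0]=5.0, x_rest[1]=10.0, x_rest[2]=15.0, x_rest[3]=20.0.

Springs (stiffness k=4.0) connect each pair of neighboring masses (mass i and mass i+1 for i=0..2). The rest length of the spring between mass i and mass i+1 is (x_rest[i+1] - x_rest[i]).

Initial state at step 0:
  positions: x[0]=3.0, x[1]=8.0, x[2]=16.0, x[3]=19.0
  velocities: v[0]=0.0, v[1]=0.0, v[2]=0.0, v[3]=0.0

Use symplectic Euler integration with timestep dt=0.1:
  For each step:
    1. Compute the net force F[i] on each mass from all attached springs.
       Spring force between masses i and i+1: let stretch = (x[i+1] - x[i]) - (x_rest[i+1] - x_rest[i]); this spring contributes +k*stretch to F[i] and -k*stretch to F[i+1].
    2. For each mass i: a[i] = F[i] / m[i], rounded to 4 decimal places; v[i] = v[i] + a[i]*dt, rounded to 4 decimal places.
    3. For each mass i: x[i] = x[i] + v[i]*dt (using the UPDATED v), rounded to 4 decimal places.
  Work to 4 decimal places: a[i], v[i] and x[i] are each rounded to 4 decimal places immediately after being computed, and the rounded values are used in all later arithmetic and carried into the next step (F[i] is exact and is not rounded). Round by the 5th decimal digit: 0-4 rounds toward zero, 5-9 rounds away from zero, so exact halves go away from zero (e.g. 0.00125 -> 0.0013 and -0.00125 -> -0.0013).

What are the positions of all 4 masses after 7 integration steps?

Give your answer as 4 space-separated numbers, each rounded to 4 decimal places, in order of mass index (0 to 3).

Answer: 3.4382 9.6233 12.8422 20.0965

Derivation:
Step 0: x=[3.0000 8.0000 16.0000 19.0000] v=[0.0000 0.0000 0.0000 0.0000]
Step 1: x=[3.0000 8.1200 15.8000 19.0800] v=[0.0000 1.2000 -2.0000 0.8000]
Step 2: x=[3.0048 8.3424 15.4240 19.2288] v=[0.0480 2.2240 -3.7600 1.4880]
Step 3: x=[3.0231 8.6346 14.9169 19.4254] v=[0.1830 2.9216 -5.0707 1.9661]
Step 4: x=[3.0659 8.9536 14.3389 19.6417] v=[0.4276 3.1899 -5.7802 2.1627]
Step 5: x=[3.1442 9.2525 13.7576 19.8459] v=[0.7827 2.9889 -5.8132 2.0416]
Step 6: x=[3.2668 9.4873 13.2396 20.0065] v=[1.2260 2.3476 -5.1799 1.6063]
Step 7: x=[3.4382 9.6233 12.8422 20.0965] v=[1.7142 1.3603 -3.9741 0.8995]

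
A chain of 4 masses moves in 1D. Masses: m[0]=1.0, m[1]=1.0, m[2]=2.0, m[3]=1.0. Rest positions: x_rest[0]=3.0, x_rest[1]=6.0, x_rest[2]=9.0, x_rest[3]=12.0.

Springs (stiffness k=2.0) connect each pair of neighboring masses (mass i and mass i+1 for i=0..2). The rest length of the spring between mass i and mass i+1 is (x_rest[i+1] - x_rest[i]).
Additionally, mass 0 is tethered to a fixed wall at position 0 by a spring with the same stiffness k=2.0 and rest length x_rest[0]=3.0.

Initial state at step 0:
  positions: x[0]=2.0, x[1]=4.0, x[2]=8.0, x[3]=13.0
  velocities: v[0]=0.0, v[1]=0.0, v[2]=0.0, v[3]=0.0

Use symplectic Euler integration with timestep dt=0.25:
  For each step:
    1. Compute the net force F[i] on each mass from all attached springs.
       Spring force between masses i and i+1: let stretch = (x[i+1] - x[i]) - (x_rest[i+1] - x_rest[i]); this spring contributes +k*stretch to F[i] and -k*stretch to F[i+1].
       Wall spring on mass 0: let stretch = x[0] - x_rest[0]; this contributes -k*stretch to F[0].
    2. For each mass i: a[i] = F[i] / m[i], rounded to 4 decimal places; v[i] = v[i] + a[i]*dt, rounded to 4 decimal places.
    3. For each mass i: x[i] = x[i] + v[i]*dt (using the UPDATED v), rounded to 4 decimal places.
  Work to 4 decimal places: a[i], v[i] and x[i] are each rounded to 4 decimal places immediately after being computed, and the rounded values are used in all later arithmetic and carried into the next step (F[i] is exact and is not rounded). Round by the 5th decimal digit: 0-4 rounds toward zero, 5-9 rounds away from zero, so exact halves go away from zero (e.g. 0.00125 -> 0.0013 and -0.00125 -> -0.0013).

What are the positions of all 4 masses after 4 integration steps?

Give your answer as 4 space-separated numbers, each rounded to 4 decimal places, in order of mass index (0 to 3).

Step 0: x=[2.0000 4.0000 8.0000 13.0000] v=[0.0000 0.0000 0.0000 0.0000]
Step 1: x=[2.0000 4.2500 8.0625 12.7500] v=[0.0000 1.0000 0.2500 -1.0000]
Step 2: x=[2.0313 4.6953 8.1797 12.2891] v=[0.1250 1.7813 0.4688 -1.8438]
Step 3: x=[2.1417 5.2432 8.3360 11.6895] v=[0.4414 2.1915 0.6251 -2.3985]
Step 4: x=[2.3720 5.7900 8.5086 11.0457] v=[0.9213 2.1872 0.6903 -2.5753]

Answer: 2.3720 5.7900 8.5086 11.0457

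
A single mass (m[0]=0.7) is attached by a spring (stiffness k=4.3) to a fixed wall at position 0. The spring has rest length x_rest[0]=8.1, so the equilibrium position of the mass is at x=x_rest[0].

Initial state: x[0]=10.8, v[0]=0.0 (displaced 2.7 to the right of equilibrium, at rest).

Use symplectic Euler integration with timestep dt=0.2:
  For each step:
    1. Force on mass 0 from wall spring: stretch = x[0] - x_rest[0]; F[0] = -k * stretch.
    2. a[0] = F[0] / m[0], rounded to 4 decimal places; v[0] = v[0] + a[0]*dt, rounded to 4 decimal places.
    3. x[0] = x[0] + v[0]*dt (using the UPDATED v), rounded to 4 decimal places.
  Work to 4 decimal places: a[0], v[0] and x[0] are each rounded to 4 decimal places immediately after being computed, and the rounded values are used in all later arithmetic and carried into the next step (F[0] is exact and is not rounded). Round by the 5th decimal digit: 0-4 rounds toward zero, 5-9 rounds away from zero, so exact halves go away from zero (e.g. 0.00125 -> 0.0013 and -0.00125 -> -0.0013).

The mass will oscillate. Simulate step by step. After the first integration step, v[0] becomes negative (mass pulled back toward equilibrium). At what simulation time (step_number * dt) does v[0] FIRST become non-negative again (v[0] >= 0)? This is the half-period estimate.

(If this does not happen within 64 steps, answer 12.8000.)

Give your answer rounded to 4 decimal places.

Answer: 1.4000

Derivation:
Step 0: x=[10.8000] v=[0.0000]
Step 1: x=[10.1366] v=[-3.3171]
Step 2: x=[8.9728] v=[-5.8192]
Step 3: x=[7.5945] v=[-6.8915]
Step 4: x=[6.3404] v=[-6.2705]
Step 5: x=[5.5187] v=[-4.1087]
Step 6: x=[5.3312] v=[-0.9374]
Step 7: x=[5.8241] v=[2.4643]
First v>=0 after going negative at step 7, time=1.4000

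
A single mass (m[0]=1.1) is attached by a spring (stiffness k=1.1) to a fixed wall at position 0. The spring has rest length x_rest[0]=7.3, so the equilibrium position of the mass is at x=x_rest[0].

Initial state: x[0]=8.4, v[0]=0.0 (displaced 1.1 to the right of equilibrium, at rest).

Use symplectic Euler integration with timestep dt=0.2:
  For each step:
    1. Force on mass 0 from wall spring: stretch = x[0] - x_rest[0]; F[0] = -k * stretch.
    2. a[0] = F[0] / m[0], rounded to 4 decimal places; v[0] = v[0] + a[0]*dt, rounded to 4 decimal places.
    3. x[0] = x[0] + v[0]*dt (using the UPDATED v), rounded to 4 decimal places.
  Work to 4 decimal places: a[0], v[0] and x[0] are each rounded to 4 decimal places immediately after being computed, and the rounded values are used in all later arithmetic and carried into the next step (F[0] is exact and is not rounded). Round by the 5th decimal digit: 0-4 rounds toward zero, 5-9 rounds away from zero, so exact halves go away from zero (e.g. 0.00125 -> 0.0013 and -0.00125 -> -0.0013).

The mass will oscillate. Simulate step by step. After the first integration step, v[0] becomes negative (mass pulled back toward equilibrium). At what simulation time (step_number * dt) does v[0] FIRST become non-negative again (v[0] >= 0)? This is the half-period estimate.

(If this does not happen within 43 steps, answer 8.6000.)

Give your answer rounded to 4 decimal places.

Answer: 3.2000

Derivation:
Step 0: x=[8.4000] v=[0.0000]
Step 1: x=[8.3560] v=[-0.2200]
Step 2: x=[8.2698] v=[-0.4312]
Step 3: x=[8.1448] v=[-0.6252]
Step 4: x=[7.9860] v=[-0.7942]
Step 5: x=[7.7997] v=[-0.9314]
Step 6: x=[7.5934] v=[-1.0313]
Step 7: x=[7.3754] v=[-1.0900]
Step 8: x=[7.1544] v=[-1.1051]
Step 9: x=[6.9392] v=[-1.0760]
Step 10: x=[6.7384] v=[-1.0038]
Step 11: x=[6.5601] v=[-0.8915]
Step 12: x=[6.4114] v=[-0.7435]
Step 13: x=[6.2982] v=[-0.5658]
Step 14: x=[6.2251] v=[-0.3654]
Step 15: x=[6.1950] v=[-0.1504]
Step 16: x=[6.2091] v=[0.0706]
First v>=0 after going negative at step 16, time=3.2000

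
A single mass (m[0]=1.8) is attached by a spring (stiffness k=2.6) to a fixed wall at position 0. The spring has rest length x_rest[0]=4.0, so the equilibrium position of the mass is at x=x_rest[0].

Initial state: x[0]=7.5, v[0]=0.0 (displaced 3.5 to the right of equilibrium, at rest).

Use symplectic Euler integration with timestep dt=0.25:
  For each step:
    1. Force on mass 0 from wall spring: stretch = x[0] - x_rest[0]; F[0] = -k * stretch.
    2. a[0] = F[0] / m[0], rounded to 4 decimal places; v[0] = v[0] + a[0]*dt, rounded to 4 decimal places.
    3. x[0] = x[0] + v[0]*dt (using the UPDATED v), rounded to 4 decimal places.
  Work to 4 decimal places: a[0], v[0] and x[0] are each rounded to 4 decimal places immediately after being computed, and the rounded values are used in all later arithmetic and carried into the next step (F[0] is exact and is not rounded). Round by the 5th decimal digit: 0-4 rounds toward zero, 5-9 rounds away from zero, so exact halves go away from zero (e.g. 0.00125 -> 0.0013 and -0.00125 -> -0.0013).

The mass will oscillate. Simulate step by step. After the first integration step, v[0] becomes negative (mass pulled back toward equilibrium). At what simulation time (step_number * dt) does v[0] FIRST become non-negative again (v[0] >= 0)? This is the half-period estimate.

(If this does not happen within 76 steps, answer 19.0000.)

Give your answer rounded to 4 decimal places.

Answer: 2.7500

Derivation:
Step 0: x=[7.5000] v=[0.0000]
Step 1: x=[7.1840] v=[-1.2639]
Step 2: x=[6.5806] v=[-2.4137]
Step 3: x=[5.7442] v=[-3.3456]
Step 4: x=[4.7503] v=[-3.9755]
Step 5: x=[3.6887] v=[-4.2465]
Step 6: x=[2.6552] v=[-4.1341]
Step 7: x=[1.7431] v=[-3.6485]
Step 8: x=[1.0347] v=[-2.8335]
Step 9: x=[0.5940] v=[-1.7627]
Step 10: x=[0.4608] v=[-0.5328]
Step 11: x=[0.6471] v=[0.7453]
First v>=0 after going negative at step 11, time=2.7500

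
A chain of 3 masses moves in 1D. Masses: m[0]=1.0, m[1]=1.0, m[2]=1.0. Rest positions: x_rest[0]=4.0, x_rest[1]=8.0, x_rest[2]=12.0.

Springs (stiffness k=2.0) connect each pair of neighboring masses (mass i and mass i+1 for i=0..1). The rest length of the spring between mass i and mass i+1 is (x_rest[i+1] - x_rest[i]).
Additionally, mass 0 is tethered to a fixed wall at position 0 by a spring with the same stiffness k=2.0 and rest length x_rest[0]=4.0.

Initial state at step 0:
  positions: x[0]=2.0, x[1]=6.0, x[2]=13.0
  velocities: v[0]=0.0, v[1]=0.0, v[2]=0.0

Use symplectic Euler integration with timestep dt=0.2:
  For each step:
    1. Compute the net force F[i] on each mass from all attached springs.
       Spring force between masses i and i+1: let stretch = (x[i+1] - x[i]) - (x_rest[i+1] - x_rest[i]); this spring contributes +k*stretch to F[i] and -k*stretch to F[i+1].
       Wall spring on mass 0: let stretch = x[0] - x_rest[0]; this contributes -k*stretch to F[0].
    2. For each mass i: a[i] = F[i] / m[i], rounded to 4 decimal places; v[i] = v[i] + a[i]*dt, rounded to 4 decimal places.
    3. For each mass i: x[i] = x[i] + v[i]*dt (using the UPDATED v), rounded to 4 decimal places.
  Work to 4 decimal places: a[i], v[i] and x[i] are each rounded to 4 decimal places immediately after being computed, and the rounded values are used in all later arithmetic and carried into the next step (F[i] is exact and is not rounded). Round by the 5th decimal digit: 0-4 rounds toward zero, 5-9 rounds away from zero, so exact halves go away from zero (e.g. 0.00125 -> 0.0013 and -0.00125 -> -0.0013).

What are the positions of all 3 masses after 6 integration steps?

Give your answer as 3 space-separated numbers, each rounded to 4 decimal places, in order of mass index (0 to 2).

Step 0: x=[2.0000 6.0000 13.0000] v=[0.0000 0.0000 0.0000]
Step 1: x=[2.1600 6.2400 12.7600] v=[0.8000 1.2000 -1.2000]
Step 2: x=[2.4736 6.6752 12.3184] v=[1.5680 2.1760 -2.2080]
Step 3: x=[2.9254 7.2257 11.7453] v=[2.2592 2.7526 -2.8653]
Step 4: x=[3.4872 7.7938 11.1307] v=[2.8092 2.8403 -3.0731]
Step 5: x=[4.1146 8.2843 10.5691] v=[3.1370 2.4524 -2.8079]
Step 6: x=[4.7464 8.6240 10.1447] v=[3.1590 1.6984 -2.1218]

Answer: 4.7464 8.6240 10.1447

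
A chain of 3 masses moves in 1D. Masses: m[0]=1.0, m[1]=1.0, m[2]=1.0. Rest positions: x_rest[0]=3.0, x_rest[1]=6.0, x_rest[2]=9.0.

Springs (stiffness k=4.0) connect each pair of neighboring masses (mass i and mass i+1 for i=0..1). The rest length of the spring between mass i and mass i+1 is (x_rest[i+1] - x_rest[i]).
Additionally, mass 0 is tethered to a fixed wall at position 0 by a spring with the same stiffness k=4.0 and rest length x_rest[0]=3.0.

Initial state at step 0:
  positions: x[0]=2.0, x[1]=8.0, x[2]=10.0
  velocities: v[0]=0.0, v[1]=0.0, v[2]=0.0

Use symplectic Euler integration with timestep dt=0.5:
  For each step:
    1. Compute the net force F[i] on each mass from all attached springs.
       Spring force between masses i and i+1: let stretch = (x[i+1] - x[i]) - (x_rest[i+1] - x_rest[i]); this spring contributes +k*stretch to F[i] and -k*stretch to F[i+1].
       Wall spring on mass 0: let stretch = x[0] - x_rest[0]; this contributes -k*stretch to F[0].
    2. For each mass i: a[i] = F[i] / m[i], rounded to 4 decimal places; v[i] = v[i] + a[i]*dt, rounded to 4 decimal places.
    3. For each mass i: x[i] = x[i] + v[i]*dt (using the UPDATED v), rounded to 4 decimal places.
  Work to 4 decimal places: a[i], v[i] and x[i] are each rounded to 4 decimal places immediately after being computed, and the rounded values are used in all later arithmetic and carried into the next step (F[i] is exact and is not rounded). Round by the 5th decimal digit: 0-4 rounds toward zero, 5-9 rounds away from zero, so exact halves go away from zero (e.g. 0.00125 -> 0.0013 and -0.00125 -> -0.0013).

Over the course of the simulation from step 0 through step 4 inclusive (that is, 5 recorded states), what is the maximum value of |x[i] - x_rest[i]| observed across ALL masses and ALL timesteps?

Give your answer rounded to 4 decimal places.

Step 0: x=[2.0000 8.0000 10.0000] v=[0.0000 0.0000 0.0000]
Step 1: x=[6.0000 4.0000 11.0000] v=[8.0000 -8.0000 2.0000]
Step 2: x=[2.0000 9.0000 8.0000] v=[-8.0000 10.0000 -6.0000]
Step 3: x=[3.0000 6.0000 9.0000] v=[2.0000 -6.0000 2.0000]
Step 4: x=[4.0000 3.0000 10.0000] v=[2.0000 -6.0000 2.0000]
Max displacement = 3.0000

Answer: 3.0000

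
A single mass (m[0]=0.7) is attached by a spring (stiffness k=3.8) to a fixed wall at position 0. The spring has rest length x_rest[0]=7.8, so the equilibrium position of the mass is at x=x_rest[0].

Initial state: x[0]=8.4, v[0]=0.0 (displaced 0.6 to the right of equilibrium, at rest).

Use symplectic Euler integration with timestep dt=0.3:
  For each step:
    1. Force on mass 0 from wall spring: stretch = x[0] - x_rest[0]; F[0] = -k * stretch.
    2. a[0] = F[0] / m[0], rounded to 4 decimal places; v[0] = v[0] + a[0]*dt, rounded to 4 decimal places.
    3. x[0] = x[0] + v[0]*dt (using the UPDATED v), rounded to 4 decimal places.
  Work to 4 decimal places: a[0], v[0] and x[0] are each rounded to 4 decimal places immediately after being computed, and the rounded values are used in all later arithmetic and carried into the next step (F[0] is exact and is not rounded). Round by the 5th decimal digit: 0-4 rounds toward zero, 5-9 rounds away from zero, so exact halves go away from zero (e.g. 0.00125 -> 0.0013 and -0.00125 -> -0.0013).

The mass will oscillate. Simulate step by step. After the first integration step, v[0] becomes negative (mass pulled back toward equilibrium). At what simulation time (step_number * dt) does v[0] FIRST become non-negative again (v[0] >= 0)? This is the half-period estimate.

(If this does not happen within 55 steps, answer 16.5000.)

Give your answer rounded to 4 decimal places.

Step 0: x=[8.4000] v=[0.0000]
Step 1: x=[8.1069] v=[-0.9771]
Step 2: x=[7.6638] v=[-1.4769]
Step 3: x=[7.2873] v=[-1.2551]
Step 4: x=[7.1613] v=[-0.4201]
Step 5: x=[7.3473] v=[0.6201]
First v>=0 after going negative at step 5, time=1.5000

Answer: 1.5000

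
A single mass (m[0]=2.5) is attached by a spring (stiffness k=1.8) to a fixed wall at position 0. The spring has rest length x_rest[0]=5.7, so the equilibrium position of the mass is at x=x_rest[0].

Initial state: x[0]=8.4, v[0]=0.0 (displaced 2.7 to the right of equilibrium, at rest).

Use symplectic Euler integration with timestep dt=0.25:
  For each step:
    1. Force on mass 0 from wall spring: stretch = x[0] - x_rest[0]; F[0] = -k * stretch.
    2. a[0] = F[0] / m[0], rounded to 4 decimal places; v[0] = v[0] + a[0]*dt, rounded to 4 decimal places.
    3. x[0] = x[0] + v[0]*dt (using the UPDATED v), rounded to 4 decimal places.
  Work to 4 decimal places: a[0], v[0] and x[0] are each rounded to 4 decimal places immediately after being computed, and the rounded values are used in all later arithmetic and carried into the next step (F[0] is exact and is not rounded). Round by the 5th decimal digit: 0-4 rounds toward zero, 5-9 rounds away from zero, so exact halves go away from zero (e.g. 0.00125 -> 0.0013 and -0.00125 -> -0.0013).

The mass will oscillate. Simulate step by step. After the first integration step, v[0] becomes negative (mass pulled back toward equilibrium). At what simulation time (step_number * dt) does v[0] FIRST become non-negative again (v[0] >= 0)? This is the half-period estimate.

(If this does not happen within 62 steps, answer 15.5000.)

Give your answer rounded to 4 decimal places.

Step 0: x=[8.4000] v=[0.0000]
Step 1: x=[8.2785] v=[-0.4860]
Step 2: x=[8.0410] v=[-0.9501]
Step 3: x=[7.6981] v=[-1.3715]
Step 4: x=[7.2653] v=[-1.7312]
Step 5: x=[6.7621] v=[-2.0130]
Step 6: x=[6.2111] v=[-2.2042]
Step 7: x=[5.6371] v=[-2.2962]
Step 8: x=[5.0659] v=[-2.2849]
Step 9: x=[4.5232] v=[-2.1708]
Step 10: x=[4.0335] v=[-1.9590]
Step 11: x=[3.6188] v=[-1.6590]
Step 12: x=[3.2977] v=[-1.2844]
Step 13: x=[3.0847] v=[-0.8520]
Step 14: x=[2.9894] v=[-0.3813]
Step 15: x=[3.0161] v=[0.1066]
First v>=0 after going negative at step 15, time=3.7500

Answer: 3.7500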